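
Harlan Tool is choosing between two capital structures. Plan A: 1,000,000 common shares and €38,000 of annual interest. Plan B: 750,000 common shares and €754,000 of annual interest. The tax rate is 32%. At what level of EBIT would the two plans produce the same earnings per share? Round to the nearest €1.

At indifference, (EBIT − 38,000)(1 − t)/1,000,000 = (EBIT − 754,000)(1 − t)/750,000.
Cancelling (1 − t) and cross-multiplying: 750,000·(EBIT − 38,000) = 1,000,000·(EBIT − 754,000).
EBIT × (1,000,000 − 750,000) = 754,000 × 1,000,000 − 38,000 × 750,000 = 725,500,000,000, so EBIT = 725,500,000,000 ÷ 250,000 = 2,902,000.00.

€2,902,000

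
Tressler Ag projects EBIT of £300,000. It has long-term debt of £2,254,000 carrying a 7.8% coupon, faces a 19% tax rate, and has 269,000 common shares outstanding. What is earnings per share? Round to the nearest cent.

Pre-tax income = £300,000 − £175,812.00 = £124,188.00.
After tax at 19%: net income = £124,188.00 × 0.81 = £100,592.28.
EPS = £100,592.28 ÷ 269,000 = £0.37.

£0.37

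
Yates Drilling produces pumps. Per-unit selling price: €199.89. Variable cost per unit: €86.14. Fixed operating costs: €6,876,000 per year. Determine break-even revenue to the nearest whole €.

€12,083,021

Contribution margin per unit = €199.89 − €86.14 = €113.75, a CM ratio of €113.75 ÷ €199.89 = 0.5691.
Break-even sales = FC ÷ CM ratio = €6,876,000 × €199.89 / €113.75 = €12,083,021.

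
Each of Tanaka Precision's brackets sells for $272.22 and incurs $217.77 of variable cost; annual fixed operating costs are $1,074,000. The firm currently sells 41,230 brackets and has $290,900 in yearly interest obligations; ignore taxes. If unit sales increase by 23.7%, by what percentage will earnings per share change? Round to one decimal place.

+60.5%

Total contribution margin = 41,230 × $54.45 = $2,244,973.50.
Operating income = contribution − fixed costs = $2,244,973.50 − $1,074,000 = $1,170,973.50.
Interest = $290,900.00, so EBIT − I = $880,073.50.
Degree of combined leverage = contribution ÷ (EBIT − I) = $2,244,973.50 ÷ $880,073.50 = 2.5509.
%ΔEPS = DCL × %ΔSales = 2.5509 × +23.7% = +60.5%.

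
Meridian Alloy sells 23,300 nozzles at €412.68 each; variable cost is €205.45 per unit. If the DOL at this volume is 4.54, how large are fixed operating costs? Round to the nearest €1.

Contribution at this volume is 23,300 × €207.23 = €4,828,459.00.
DOL = contribution / EBIT, so EBIT = €4,828,459.00 / 4.54 = €1,063,537.22.
Fixed costs = CM − EBIT = €4,828,459.00 − €1,063,537.22 = €3,764,922.

€3,764,922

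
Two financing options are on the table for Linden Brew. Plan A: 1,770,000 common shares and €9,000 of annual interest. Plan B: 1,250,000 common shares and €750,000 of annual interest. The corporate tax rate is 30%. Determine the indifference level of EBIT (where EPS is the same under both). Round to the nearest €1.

At indifference, (EBIT − 9,000)(1 − t)/1,770,000 = (EBIT − 750,000)(1 − t)/1,250,000.
Cancelling (1 − t) and cross-multiplying: 1,250,000·(EBIT − 9,000) = 1,770,000·(EBIT − 750,000).
Solving, EBIT = (750,000·1,770,000 − 9,000·1,250,000) / (1,770,000 − 1,250,000) = 1,316,250,000,000 / 520,000 = 2,531,250.00.

€2,531,250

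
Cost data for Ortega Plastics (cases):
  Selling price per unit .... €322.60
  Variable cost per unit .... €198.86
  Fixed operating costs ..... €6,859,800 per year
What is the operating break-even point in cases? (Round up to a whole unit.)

55,438 cases

Contribution margin per unit = €322.60 − €198.86 = €123.74.
Units to break even: €6,859,800 ÷ €123.74 = 55,437.21, rounded up to 55,438.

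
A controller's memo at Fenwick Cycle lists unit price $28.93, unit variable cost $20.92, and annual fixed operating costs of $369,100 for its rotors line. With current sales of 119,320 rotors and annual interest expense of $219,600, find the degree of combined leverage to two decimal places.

At 119,320 units, contribution = 119,320 × $8.01 = $955,753.20.
Subtracting fixed costs: EBIT = $955,753.20 − $369,100 = $586,653.20. Interest = $219,600.00.
DOL = $955,753.20 ÷ $586,653.20 = 1.6292; DFL = $586,653.20 ÷ $367,053.20 = 1.5983.
DCL = DOL × DFL = 1.6292 × 1.5983 = 2.6040.

2.60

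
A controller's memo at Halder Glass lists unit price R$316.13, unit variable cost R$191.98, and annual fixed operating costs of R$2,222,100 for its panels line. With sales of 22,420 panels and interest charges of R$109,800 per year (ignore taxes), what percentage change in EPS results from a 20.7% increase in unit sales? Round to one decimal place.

+127.6%

At 22,420 units, contribution = 22,420 × R$124.15 = R$2,783,443.00.
Operating income = contribution − fixed costs = R$2,783,443.00 − R$2,222,100 = R$561,343.00.
Interest = R$109,800.00, so EBIT − I = R$451,543.00.
Degree of combined leverage = contribution ÷ (EBIT − I) = R$2,783,443.00 ÷ R$451,543.00 = 6.1643.
EPS therefore changes by 6.1643 × (+20.7%) = +127.6%.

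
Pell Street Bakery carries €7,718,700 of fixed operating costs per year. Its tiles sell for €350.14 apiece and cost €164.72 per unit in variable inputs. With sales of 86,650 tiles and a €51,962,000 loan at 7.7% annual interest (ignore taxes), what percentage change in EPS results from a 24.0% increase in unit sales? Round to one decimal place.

+88.7%

Contribution at this volume is 86,650 × €185.42 = €16,066,643.00.
Subtracting fixed costs: EBIT = €16,066,643.00 − €7,718,700 = €8,347,943.00.
Interest = €4,001,074.00, so EBIT − I = €4,346,869.00.
Degree of combined leverage = contribution ÷ (EBIT − I) = €16,066,643.00 ÷ €4,346,869.00 = 3.6961.
EPS therefore changes by 3.6961 × (+24.0%) = +88.7%.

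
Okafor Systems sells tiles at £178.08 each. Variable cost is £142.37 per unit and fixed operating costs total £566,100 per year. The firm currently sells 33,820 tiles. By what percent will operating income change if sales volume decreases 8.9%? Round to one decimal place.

-16.8%

Total contribution margin = 33,820 × £35.71 = £1,207,712.20.
Operating income = contribution − fixed costs = £1,207,712.20 − £566,100 = £641,612.20.
Degree of operating leverage = £1,207,712.20 / £641,612.20 = 1.8823.
%ΔEBIT = DOL × %ΔSales = 1.8823 × -8.9% = -16.8%.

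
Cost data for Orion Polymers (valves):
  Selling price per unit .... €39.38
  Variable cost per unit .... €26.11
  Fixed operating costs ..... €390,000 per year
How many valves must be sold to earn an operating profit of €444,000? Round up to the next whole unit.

62,849 valves

Unit CM = price − variable cost = €39.38 − €26.11 = €13.27.
Required volume = (fixed costs + target profit) ÷ CM = (€390,000 + €444,000) ÷ €13.27 = 62,848.53, so 62,849 valves.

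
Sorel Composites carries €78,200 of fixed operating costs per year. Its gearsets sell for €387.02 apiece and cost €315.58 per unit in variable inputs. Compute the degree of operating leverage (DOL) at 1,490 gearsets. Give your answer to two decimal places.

Total contribution margin = 1,490 × €71.44 = €106,445.60.
Operating income = contribution − fixed costs = €106,445.60 − €78,200 = €28,245.60.
So DOL = total CM / EBIT = €106,445.60 / €28,245.60 = 3.7686.

3.77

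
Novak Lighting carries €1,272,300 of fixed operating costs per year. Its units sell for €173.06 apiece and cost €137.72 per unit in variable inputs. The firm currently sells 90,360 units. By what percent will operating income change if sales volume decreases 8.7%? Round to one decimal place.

At 90,360 units, contribution = 90,360 × €35.34 = €3,193,322.40.
Subtracting fixed costs: EBIT = €3,193,322.40 − €1,272,300 = €1,921,022.40.
DOL = contribution ÷ EBIT = €3,193,322.40 ÷ €1,921,022.40 = 1.6623.
So EBIT moves 1.6623 × (-8.7%) = -14.5%.

-14.5%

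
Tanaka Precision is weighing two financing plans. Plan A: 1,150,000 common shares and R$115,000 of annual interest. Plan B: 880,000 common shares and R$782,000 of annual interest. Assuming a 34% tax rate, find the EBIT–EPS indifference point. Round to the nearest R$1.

R$2,955,926

Set EPS_A = EPS_B: (EBIT − R$115,000)(1 − 0.34) ÷ 1,150,000 = (EBIT − R$782,000)(1 − 0.34) ÷ 880,000.
The (1 − t) factor cancels: (EBIT − 115,000) × 880,000 = (EBIT − 782,000) × 1,150,000.
Solving, EBIT = (782,000·1,150,000 − 115,000·880,000) / (1,150,000 − 880,000) = 798,100,000,000 / 270,000 = 2,955,925.93.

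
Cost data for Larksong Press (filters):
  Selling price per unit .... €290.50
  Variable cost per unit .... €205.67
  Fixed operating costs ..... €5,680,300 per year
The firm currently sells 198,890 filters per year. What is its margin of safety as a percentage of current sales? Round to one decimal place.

Unit CM = price − variable cost = €290.50 − €205.67 = €84.83. Break-even units = €5,680,300 ÷ €84.83 = 66,960.98; break-even revenue = 66,960.98 × €290.50 = €19,452,164.92.
Actual sales revenue = 198,890 × €290.50 = €57,777,545.00.
Margin of safety = (€57,777,545.00 − €19,452,164.92) ÷ €57,777,545.00 = 66.3%.

66.3%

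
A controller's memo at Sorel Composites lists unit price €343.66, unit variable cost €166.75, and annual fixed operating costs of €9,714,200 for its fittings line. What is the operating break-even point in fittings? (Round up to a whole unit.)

54,911 fittings

Each unit contributes €343.66 − €166.75 = €176.91.
Units to break even: €9,714,200 ÷ €176.91 = 54,910.41, rounded up to 54,911.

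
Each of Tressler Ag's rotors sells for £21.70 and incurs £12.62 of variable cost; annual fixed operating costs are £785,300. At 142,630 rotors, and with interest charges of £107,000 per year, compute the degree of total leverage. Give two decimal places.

At 142,630 units, contribution = 142,630 × £9.08 = £1,295,080.40.
EBIT = £1,295,080.40 − £785,300 = £509,780.40. Interest = £107,000.00, so EBIT − I = £402,780.40.
Degree of total leverage = total CM / (EBIT − interest) = £1,295,080.40 / £402,780.40 = 3.2154.

3.22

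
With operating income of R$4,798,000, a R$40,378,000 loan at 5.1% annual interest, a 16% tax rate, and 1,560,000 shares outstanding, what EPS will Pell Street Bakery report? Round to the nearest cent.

Interest = R$2,059,278.00, so EBT = R$4,798,000 − R$2,059,278.00 = R$2,738,722.00.
Net income = R$2,738,722.00 × (1 − 0.16) = R$2,300,526.48.
Per share: R$2,300,526.48 / 1,560,000 shares = R$1.47.

R$1.47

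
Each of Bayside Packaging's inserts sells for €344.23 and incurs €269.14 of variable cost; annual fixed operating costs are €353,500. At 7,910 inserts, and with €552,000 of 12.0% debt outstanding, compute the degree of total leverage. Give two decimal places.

Total contribution margin = 7,910 × €75.09 = €593,961.90.
Operating income = contribution − fixed costs = €593,961.90 − €353,500 = €240,461.90. Interest = €66,240.00, so EBIT − I = €174,221.90.
DCL = contribution ÷ (EBIT − I) = €593,961.90 ÷ €174,221.90 = 3.4092.

3.41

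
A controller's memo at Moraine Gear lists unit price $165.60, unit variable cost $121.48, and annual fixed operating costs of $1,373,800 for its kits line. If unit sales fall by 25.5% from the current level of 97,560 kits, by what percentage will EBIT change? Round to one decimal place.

Total contribution margin = 97,560 × $44.12 = $4,304,347.20.
Subtracting fixed costs: EBIT = $4,304,347.20 − $1,373,800 = $2,930,547.20.
Degree of operating leverage = $4,304,347.20 / $2,930,547.20 = 1.4688.
Operating income changes by 1.4688 × -25.5% = -37.5%.

-37.5%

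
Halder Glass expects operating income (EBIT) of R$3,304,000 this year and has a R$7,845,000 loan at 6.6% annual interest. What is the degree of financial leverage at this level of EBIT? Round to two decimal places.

1.19

Annual interest charges come to R$517,770.00.
DFL = EBIT ÷ (EBIT − I) = R$3,304,000 ÷ (R$3,304,000 − R$517,770.00) = R$3,304,000 ÷ R$2,786,230.00 = 1.1858.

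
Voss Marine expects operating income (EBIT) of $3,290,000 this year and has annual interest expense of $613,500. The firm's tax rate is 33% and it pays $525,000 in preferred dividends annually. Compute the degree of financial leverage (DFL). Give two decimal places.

Annual interest charges come to $613,500.00.
Pre-tax preferred-dividend burden = $525,000 ÷ (1 − 0.33) = $783,582.09.
DFL = EBIT ÷ [EBIT − I − D_p/(1−t)] = $3,290,000 ÷ [$3,290,000 − $613,500.00 − $783,582.09] = $3,290,000 ÷ $1,892,917.91 = 1.7381.

1.74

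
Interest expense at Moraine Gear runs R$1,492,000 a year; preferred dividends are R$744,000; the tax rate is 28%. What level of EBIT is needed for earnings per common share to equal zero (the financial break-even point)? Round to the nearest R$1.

Preferred dividends are paid after tax, so their pre-tax equivalent is R$744,000 ÷ (1 − 0.28) = R$1,033,333.33.
Financial break-even EBIT = interest + D_p ÷ (1 − t) = R$1,492,000 + R$1,033,333.33 = R$2,525,333.33.

R$2,525,333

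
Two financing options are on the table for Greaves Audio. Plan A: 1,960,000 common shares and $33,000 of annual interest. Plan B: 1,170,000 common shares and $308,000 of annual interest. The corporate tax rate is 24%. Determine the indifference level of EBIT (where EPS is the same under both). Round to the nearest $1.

Set EPS_A = EPS_B: (EBIT − $33,000)(1 − 0.24) ÷ 1,960,000 = (EBIT − $308,000)(1 − 0.24) ÷ 1,170,000.
Cancelling (1 − t) and cross-multiplying: 1,170,000·(EBIT − 33,000) = 1,960,000·(EBIT − 308,000).
EBIT × (1,960,000 − 1,170,000) = 308,000 × 1,960,000 − 33,000 × 1,170,000 = 565,070,000,000, so EBIT = 565,070,000,000 ÷ 790,000 = 715,278.48.

$715,278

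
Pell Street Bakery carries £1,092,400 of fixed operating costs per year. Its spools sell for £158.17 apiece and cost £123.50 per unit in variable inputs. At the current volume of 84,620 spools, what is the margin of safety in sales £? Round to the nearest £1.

£8,400,645

Unit CM = price − variable cost = £158.17 − £123.50 = £34.67. Break-even units = £1,092,400 ÷ £34.67 = 31,508.51; break-even revenue = 31,508.51 × £158.17 = £4,983,700.84.
Actual sales revenue = 84,620 × £158.17 = £13,384,345.40.
Margin of safety = £13,384,345.40 − £4,983,700.84 = £8,400,645.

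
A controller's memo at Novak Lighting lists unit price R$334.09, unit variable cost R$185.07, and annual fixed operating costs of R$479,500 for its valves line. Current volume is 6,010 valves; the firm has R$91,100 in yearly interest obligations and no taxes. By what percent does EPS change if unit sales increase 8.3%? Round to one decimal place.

At 6,010 units, contribution = 6,010 × R$149.02 = R$895,610.20.
Subtracting fixed costs: EBIT = R$895,610.20 − R$479,500 = R$416,110.20.
After interest of R$91,100.00, pre-tax earnings = R$325,010.20.
DCL = total CM / (EBIT − I) = R$895,610.20 / R$325,010.20 = 2.7556.
EPS therefore changes by 2.7556 × (+8.3%) = +22.9%.

+22.9%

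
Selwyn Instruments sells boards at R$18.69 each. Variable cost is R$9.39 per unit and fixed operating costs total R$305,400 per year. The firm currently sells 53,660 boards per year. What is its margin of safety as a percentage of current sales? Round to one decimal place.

38.8%

Contribution margin per unit = R$18.69 − R$9.39 = R$9.30. Break-even units = R$305,400 ÷ R$9.30 = 32,838.71; break-even revenue = 32,838.71 × R$18.69 = R$613,755.48.
Actual sales revenue = 53,660 × R$18.69 = R$1,002,905.40.
Margin of safety = (R$1,002,905.40 − R$613,755.48) ÷ R$1,002,905.40 = 38.8%.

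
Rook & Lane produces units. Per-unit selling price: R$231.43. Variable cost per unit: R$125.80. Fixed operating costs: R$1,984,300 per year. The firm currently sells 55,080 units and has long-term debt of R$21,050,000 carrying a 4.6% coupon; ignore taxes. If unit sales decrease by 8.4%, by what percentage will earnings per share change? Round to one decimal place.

Total contribution margin = 55,080 × R$105.63 = R$5,818,100.40.
Operating income = contribution − fixed costs = R$5,818,100.40 − R$1,984,300 = R$3,833,800.40.
Interest = R$968,300.00, so EBIT − I = R$2,865,500.40.
DCL = total CM / (EBIT − I) = R$5,818,100.40 / R$2,865,500.40 = 2.0304.
%ΔEPS = DCL × %ΔSales = 2.0304 × -8.4% = -17.1%.

-17.1%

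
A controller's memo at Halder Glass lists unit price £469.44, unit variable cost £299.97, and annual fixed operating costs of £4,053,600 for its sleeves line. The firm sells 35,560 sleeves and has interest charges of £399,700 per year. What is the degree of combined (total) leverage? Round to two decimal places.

3.83

Total contribution margin = 35,560 × £169.47 = £6,026,353.20.
Subtracting fixed costs: EBIT = £6,026,353.20 − £4,053,600 = £1,972,753.20. Interest = £399,700.00, so EBIT − I = £1,573,053.20.
Degree of total leverage = total CM / (EBIT − interest) = £6,026,353.20 / £1,573,053.20 = 3.8310.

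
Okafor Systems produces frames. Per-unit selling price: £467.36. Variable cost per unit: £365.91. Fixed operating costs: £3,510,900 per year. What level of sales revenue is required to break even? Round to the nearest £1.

CM per unit = £467.36 − £365.91 = £101.45; CM ratio = £101.45 / £467.36 = 0.2171.
Break-even revenue = fixed costs × price ÷ CM = £3,510,900 × £467.36 ÷ £101.45 = £16,174,019.

£16,174,019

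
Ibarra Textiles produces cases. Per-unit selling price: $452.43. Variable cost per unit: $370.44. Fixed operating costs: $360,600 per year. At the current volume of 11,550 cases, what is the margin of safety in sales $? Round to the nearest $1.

Unit CM = price − variable cost = $452.43 − $370.44 = $81.99. Break-even units = $360,600 ÷ $81.99 = 4,398.10; break-even revenue = 4,398.10 × $452.43 = $1,989,831.17.
Actual sales revenue = 11,550 × $452.43 = $5,225,566.50.
Margin of safety = $5,225,566.50 − $1,989,831.17 = $3,235,735.

$3,235,735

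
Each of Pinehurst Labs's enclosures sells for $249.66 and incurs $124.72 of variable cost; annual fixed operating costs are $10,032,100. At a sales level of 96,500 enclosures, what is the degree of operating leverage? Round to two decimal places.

5.96

At 96,500 units, contribution = 96,500 × $124.94 = $12,056,710.00.
Operating income = contribution − fixed costs = $12,056,710.00 − $10,032,100 = $2,024,610.00.
Degree of operating leverage = $12,056,710.00 / $2,024,610.00 = 5.9551.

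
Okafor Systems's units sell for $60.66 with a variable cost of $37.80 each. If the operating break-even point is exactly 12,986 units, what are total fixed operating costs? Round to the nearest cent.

Contribution margin per unit = $60.66 − $37.80 = $22.86.
Fixed costs = break-even units × CM = 12,986 × $22.86 = $296,859.96.

$296,859.96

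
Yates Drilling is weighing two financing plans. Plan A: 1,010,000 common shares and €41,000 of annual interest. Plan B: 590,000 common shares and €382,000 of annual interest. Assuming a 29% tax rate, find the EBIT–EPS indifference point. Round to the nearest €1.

Set EPS_A = EPS_B: (EBIT − €41,000)(1 − 0.29) ÷ 1,010,000 = (EBIT − €382,000)(1 − 0.29) ÷ 590,000.
The (1 − t) factor cancels: (EBIT − 41,000) × 590,000 = (EBIT − 382,000) × 1,010,000.
EBIT × (1,010,000 − 590,000) = 382,000 × 1,010,000 − 41,000 × 590,000 = 361,630,000,000, so EBIT = 361,630,000,000 ÷ 420,000 = 861,023.81.

€861,024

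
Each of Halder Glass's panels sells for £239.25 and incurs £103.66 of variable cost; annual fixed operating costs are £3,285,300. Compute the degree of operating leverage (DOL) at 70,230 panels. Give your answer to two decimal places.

1.53

At 70,230 units, contribution = 70,230 × £135.59 = £9,522,485.70.
Subtracting fixed costs: EBIT = £9,522,485.70 − £3,285,300 = £6,237,185.70.
DOL = contribution ÷ EBIT = £9,522,485.70 ÷ £6,237,185.70 = 1.5267.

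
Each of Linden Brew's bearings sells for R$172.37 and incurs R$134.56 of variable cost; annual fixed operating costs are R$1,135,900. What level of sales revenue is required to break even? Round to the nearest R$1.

CM per unit = R$172.37 − R$134.56 = R$37.81; CM ratio = R$37.81 / R$172.37 = 0.2194.
Break-even revenue = fixed costs × price ÷ CM = R$1,135,900 × R$172.37 ÷ R$37.81 = R$5,178,394.

R$5,178,394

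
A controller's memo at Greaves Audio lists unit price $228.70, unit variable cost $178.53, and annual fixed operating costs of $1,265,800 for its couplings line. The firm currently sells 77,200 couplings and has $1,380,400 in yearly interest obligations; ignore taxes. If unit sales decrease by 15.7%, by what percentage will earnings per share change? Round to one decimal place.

At 77,200 units, contribution = 77,200 × $50.17 = $3,873,124.00.
Operating income = contribution − fixed costs = $3,873,124.00 − $1,265,800 = $2,607,324.00.
Interest = $1,380,400.00, so EBIT − I = $1,226,924.00.
Degree of combined leverage = contribution ÷ (EBIT − I) = $3,873,124.00 ÷ $1,226,924.00 = 3.1568.
%ΔEPS = DCL × %ΔSales = 3.1568 × -15.7% = -49.6%.

-49.6%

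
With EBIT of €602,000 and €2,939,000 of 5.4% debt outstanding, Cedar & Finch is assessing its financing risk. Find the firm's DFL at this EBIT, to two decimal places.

1.36

Interest = €158,706.00.
DFL = EBIT ÷ (EBIT − I) = €602,000 ÷ (€602,000 − €158,706.00) = €602,000 ÷ €443,294.00 = 1.3580.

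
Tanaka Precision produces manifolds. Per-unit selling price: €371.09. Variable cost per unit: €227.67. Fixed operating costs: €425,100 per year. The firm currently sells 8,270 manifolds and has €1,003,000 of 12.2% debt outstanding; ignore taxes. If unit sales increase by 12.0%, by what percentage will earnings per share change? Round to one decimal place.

Total contribution margin = 8,270 × €143.42 = €1,186,083.40.
EBIT = €1,186,083.40 − €425,100 = €760,983.40.
After interest of €122,366.00, pre-tax earnings = €638,617.40.
Degree of combined leverage = contribution ÷ (EBIT − I) = €1,186,083.40 ÷ €638,617.40 = 1.8573.
%ΔEPS = DCL × %ΔSales = 1.8573 × +12.0% = +22.3%.

+22.3%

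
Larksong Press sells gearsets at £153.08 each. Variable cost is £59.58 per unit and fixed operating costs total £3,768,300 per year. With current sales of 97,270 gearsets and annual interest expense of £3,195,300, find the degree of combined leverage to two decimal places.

4.27

At 97,270 units, contribution = 97,270 × £93.50 = £9,094,745.00.
Subtracting fixed costs: EBIT = £9,094,745.00 − £3,768,300 = £5,326,445.00. Interest = £3,195,300.00.
DOL = £9,094,745.00 ÷ £5,326,445.00 = 1.7075; DFL = £5,326,445.00 ÷ £2,131,145.00 = 2.4993.
Combined leverage = 1.7075 × 2.4993 = 4.2676.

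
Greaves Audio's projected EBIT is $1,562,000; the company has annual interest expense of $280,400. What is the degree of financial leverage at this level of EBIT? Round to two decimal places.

1.22

Interest = $280,400.00.
DFL = EBIT ÷ (EBIT − I) = $1,562,000 ÷ ($1,562,000 − $280,400.00) = $1,562,000 ÷ $1,281,600.00 = 1.2188.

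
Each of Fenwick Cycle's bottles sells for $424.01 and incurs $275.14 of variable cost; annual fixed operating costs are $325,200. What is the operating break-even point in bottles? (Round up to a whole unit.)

Contribution margin per unit = $424.01 − $275.14 = $148.87.
Break-even volume = fixed costs ÷ CM per unit = $325,200 ÷ $148.87 = 2,184.46, so 2,185 bottles.

2,185 bottles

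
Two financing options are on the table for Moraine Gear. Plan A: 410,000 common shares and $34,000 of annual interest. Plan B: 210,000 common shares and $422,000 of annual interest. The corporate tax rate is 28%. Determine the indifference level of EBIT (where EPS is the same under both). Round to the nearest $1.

$829,400

At indifference, (EBIT − 34,000)(1 − t)/410,000 = (EBIT − 422,000)(1 − t)/210,000.
Cancelling (1 − t) and cross-multiplying: 210,000·(EBIT − 34,000) = 410,000·(EBIT − 422,000).
EBIT × (410,000 − 210,000) = 422,000 × 410,000 − 34,000 × 210,000 = 165,880,000,000, so EBIT = 165,880,000,000 ÷ 200,000 = 829,400.00.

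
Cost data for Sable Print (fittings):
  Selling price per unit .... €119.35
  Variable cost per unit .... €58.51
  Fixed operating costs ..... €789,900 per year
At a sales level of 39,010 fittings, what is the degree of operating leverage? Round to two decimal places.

Total contribution margin = 39,010 × €60.84 = €2,373,368.40.
Subtracting fixed costs: EBIT = €2,373,368.40 − €789,900 = €1,583,468.40.
DOL = contribution ÷ EBIT = €2,373,368.40 ÷ €1,583,468.40 = 1.4988.

1.50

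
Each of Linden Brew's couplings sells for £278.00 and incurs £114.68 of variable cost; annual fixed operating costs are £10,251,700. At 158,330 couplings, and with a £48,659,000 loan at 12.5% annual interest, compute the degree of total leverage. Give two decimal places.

2.71

At 158,330 units, contribution = 158,330 × £163.32 = £25,858,455.60.
Subtracting fixed costs: EBIT = £25,858,455.60 − £10,251,700 = £15,606,755.60. Interest = £6,082,375.00, so EBIT − I = £9,524,380.60.
Degree of total leverage = total CM / (EBIT − interest) = £25,858,455.60 / £9,524,380.60 = 2.7150.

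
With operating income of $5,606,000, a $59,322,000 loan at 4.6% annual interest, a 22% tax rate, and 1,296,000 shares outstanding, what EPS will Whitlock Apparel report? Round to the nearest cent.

Pre-tax income = $5,606,000 − $2,728,812.00 = $2,877,188.00.
Net income = $2,877,188.00 × (1 − 0.22) = $2,244,206.64.
Per share: $2,244,206.64 / 1,296,000 shares = $1.73.

$1.73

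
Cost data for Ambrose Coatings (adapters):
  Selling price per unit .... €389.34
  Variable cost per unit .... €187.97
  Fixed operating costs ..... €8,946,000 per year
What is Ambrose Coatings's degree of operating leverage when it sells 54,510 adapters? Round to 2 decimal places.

At 54,510 units, contribution = 54,510 × €201.37 = €10,976,678.70.
Subtracting fixed costs: EBIT = €10,976,678.70 − €8,946,000 = €2,030,678.70.
DOL = contribution ÷ EBIT = €10,976,678.70 ÷ €2,030,678.70 = 5.4054.

5.41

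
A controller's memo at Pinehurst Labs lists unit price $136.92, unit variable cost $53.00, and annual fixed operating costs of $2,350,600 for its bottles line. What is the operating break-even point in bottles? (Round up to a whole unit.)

Each unit contributes $136.92 − $53.00 = $83.92.
Units to break even: $2,350,600 ÷ $83.92 = 28,010.01, rounded up to 28,011.

28,011 bottles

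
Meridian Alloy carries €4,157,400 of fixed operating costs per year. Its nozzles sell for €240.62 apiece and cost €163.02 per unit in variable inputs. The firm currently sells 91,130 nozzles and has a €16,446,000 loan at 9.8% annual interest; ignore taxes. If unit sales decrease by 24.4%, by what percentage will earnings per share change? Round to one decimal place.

-132.5%

Contribution at this volume is 91,130 × €77.60 = €7,071,688.00.
EBIT = €7,071,688.00 − €4,157,400 = €2,914,288.00.
Interest = €1,611,708.00, so EBIT − I = €1,302,580.00.
Degree of combined leverage = contribution ÷ (EBIT − I) = €7,071,688.00 ÷ €1,302,580.00 = 5.4290.
EPS therefore changes by 5.4290 × (-24.4%) = -132.5%.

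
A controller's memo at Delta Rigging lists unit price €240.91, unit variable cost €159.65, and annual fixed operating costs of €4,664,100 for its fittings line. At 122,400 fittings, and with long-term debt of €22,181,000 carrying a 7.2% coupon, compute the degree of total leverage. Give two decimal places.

2.70

Contribution at this volume is 122,400 × €81.26 = €9,946,224.00.
Operating income = contribution − fixed costs = €9,946,224.00 − €4,664,100 = €5,282,124.00. Interest = €1,597,032.00.
DOL = €9,946,224.00 ÷ €5,282,124.00 = 1.8830; DFL = €5,282,124.00 ÷ €3,685,092.00 = 1.4334.
DCL = DOL × DFL = 1.8830 × 1.4334 = 2.6991.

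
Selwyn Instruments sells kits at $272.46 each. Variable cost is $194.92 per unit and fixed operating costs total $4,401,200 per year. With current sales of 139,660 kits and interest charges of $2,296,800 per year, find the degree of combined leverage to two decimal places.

Contribution at this volume is 139,660 × $77.54 = $10,829,236.40.
EBIT = $10,829,236.40 − $4,401,200 = $6,428,036.40. Interest = $2,296,800.00, so EBIT − I = $4,131,236.40.
DCL = contribution ÷ (EBIT − I) = $10,829,236.40 ÷ $4,131,236.40 = 2.6213.

2.62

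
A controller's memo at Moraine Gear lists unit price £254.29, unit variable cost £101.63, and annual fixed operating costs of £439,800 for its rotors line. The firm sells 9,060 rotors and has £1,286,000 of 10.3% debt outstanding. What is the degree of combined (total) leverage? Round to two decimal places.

Total contribution margin = 9,060 × £152.66 = £1,383,099.60.
Operating income = contribution − fixed costs = £1,383,099.60 − £439,800 = £943,299.60. Interest = £132,458.00.
DOL = £1,383,099.60 ÷ £943,299.60 = 1.4662; DFL = £943,299.60 ÷ £810,841.60 = 1.1634.
Combined leverage = 1.4662 × 1.1634 = 1.7058.

1.71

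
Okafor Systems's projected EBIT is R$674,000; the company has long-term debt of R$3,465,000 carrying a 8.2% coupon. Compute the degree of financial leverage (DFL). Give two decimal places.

1.73

Annual interest charges come to R$284,130.00.
DFL = EBIT ÷ (EBIT − I) = R$674,000 ÷ (R$674,000 − R$284,130.00) = R$674,000 ÷ R$389,870.00 = 1.7288.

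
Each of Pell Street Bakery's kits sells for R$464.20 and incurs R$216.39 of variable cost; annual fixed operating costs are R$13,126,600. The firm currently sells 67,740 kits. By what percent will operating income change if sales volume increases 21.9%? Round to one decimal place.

At 67,740 units, contribution = 67,740 × R$247.81 = R$16,786,649.40.
Operating income = contribution − fixed costs = R$16,786,649.40 − R$13,126,600 = R$3,660,049.40.
DOL = contribution ÷ EBIT = R$16,786,649.40 ÷ R$3,660,049.40 = 4.5865.
Operating income changes by 4.5865 × +21.9% = +100.4%.

+100.4%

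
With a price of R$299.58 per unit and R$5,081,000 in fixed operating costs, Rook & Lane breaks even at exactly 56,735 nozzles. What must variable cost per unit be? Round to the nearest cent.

R$210.02

At break-even, FC = Q × (P − VC), so P − VC = R$5,081,000 ÷ 56,735 = R$89.5567.
Variable cost per unit = R$299.58 − R$89.5567 = R$210.02.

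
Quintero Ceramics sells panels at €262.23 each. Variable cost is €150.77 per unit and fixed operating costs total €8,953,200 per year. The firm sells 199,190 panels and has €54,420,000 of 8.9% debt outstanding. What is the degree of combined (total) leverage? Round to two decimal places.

2.64

Total contribution margin = 199,190 × €111.46 = €22,201,717.40.
Subtracting fixed costs: EBIT = €22,201,717.40 − €8,953,200 = €13,248,517.40. Interest = €4,843,380.00, so EBIT − I = €8,405,137.40.
DCL = contribution ÷ (EBIT − I) = €22,201,717.40 ÷ €8,405,137.40 = 2.6414.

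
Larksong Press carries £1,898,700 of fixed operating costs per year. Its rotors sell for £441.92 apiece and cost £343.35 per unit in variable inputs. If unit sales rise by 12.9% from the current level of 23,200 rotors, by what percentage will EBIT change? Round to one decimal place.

+76.0%

Contribution at this volume is 23,200 × £98.57 = £2,286,824.00.
Subtracting fixed costs: EBIT = £2,286,824.00 − £1,898,700 = £388,124.00.
DOL = contribution ÷ EBIT = £2,286,824.00 ÷ £388,124.00 = 5.8920.
So EBIT moves 5.8920 × (+12.9%) = +76.0%.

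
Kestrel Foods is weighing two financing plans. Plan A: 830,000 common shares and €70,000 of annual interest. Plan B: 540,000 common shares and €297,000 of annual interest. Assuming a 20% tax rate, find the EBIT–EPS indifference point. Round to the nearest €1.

Set EPS_A = EPS_B: (EBIT − €70,000)(1 − 0.20) ÷ 830,000 = (EBIT − €297,000)(1 − 0.20) ÷ 540,000.
The (1 − t) factor cancels: (EBIT − 70,000) × 540,000 = (EBIT − 297,000) × 830,000.
EBIT × (830,000 − 540,000) = 297,000 × 830,000 − 70,000 × 540,000 = 208,710,000,000, so EBIT = 208,710,000,000 ÷ 290,000 = 719,689.66.

€719,690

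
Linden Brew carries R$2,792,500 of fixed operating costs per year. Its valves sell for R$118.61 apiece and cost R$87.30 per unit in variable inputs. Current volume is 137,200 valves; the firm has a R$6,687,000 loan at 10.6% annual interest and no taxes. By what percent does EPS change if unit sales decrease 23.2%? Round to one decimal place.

-125.5%

Total contribution margin = 137,200 × R$31.31 = R$4,295,732.00.
EBIT = R$4,295,732.00 − R$2,792,500 = R$1,503,232.00.
After interest of R$708,822.00, pre-tax earnings = R$794,410.00.
DCL = total CM / (EBIT − I) = R$4,295,732.00 / R$794,410.00 = 5.4074.
EPS therefore changes by 5.4074 × (-23.2%) = -125.5%.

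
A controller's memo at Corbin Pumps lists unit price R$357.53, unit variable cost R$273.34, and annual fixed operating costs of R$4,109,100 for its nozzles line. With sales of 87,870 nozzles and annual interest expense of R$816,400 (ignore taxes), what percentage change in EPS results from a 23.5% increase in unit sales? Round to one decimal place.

+70.3%

Total contribution margin = 87,870 × R$84.19 = R$7,397,775.30.
EBIT = R$7,397,775.30 − R$4,109,100 = R$3,288,675.30.
Interest = R$816,400.00, so EBIT − I = R$2,472,275.30.
DCL = total CM / (EBIT − I) = R$7,397,775.30 / R$2,472,275.30 = 2.9923.
EPS therefore changes by 2.9923 × (+23.5%) = +70.3%.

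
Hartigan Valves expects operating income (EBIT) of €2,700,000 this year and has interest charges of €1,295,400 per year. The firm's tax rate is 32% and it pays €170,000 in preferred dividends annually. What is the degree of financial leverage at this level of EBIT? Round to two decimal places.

2.34

Interest = €1,295,400.00.
Preferred dividends grossed up pre-tax: €170,000 / (1 − 0.32) = €250,000.00.
DFL = EBIT ÷ [EBIT − I − D_p/(1−t)] = €2,700,000 ÷ [€2,700,000 − €1,295,400.00 − €250,000.00] = €2,700,000 ÷ €1,154,600.00 = 2.3385.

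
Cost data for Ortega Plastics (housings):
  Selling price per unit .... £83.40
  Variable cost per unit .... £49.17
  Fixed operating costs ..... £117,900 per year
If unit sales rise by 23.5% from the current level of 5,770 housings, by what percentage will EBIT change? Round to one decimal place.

+58.3%

Total contribution margin = 5,770 × £34.23 = £197,507.10.
Subtracting fixed costs: EBIT = £197,507.10 − £117,900 = £79,607.10.
Degree of operating leverage = £197,507.10 / £79,607.10 = 2.4810.
So EBIT moves 2.4810 × (+23.5%) = +58.3%.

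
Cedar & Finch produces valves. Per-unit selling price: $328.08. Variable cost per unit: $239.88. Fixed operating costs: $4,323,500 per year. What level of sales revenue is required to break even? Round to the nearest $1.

CM per unit = $328.08 − $239.88 = $88.20; CM ratio = $88.20 / $328.08 = 0.2688.
Break-even revenue = fixed costs × price ÷ CM = $4,323,500 × $328.08 ÷ $88.20 = $16,082,244.

$16,082,244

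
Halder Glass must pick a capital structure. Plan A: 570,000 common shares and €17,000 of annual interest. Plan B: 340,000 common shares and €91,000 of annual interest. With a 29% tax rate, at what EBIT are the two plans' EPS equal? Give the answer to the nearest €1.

€200,391

Set EPS_A = EPS_B: (EBIT − €17,000)(1 − 0.29) ÷ 570,000 = (EBIT − €91,000)(1 − 0.29) ÷ 340,000.
The (1 − t) factor cancels: (EBIT − 17,000) × 340,000 = (EBIT − 91,000) × 570,000.
Solving, EBIT = (91,000·570,000 − 17,000·340,000) / (570,000 − 340,000) = 46,090,000,000 / 230,000 = 200,391.30.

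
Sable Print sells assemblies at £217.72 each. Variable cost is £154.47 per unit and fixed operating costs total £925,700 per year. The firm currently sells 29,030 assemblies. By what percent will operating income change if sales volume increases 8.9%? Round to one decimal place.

At 29,030 units, contribution = 29,030 × £63.25 = £1,836,147.50.
Operating income = contribution − fixed costs = £1,836,147.50 − £925,700 = £910,447.50.
So DOL = total CM / EBIT = £1,836,147.50 / £910,447.50 = 2.0168.
So EBIT moves 2.0168 × (+8.9%) = +17.9%.

+17.9%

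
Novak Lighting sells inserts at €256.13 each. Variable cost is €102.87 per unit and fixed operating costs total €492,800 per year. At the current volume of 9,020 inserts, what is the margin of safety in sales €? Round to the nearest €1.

Contribution margin per unit = €256.13 − €102.87 = €153.26. Break-even units = €492,800 ÷ €153.26 = 3,215.45; break-even revenue = 3,215.45 × €256.13 = €823,573.43.
Current sales = 9,020 × €256.13 = €2,310,292.60.
Margin of safety = €2,310,292.60 − €823,573.43 = €1,486,719.

€1,486,719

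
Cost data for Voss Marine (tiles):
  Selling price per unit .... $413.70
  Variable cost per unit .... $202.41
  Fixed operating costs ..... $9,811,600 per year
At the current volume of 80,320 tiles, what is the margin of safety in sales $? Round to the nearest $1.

Each unit contributes $413.70 − $202.41 = $211.29. Break-even units = $9,811,600 ÷ $211.29 = 46,436.65; break-even revenue = 46,436.65 × $413.70 = $19,210,842.54.
Actual sales revenue = 80,320 × $413.70 = $33,228,384.00.
Margin of safety = $33,228,384.00 − $19,210,842.54 = $14,017,541.

$14,017,541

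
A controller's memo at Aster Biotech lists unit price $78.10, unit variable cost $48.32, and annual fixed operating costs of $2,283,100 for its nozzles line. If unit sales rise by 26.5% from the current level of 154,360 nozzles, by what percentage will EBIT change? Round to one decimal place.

Total contribution margin = 154,360 × $29.78 = $4,596,840.80.
Subtracting fixed costs: EBIT = $4,596,840.80 − $2,283,100 = $2,313,740.80.
DOL = contribution ÷ EBIT = $4,596,840.80 ÷ $2,313,740.80 = 1.9868.
So EBIT moves 1.9868 × (+26.5%) = +52.6%.

+52.6%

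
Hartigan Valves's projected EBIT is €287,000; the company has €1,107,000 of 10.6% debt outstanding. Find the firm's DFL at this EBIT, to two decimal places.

1.69

Annual interest charges come to €117,342.00.
DFL = EBIT ÷ (EBIT − I) = €287,000 ÷ (€287,000 − €117,342.00) = €287,000 ÷ €169,658.00 = 1.6916.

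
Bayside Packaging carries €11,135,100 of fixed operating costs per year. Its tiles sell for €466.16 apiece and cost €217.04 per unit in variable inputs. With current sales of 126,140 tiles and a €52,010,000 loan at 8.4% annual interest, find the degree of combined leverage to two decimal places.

1.97

Total contribution margin = 126,140 × €249.12 = €31,423,996.80.
Subtracting fixed costs: EBIT = €31,423,996.80 − €11,135,100 = €20,288,896.80. Interest = €4,368,840.00.
DOL = €31,423,996.80 ÷ €20,288,896.80 = 1.5488; DFL = €20,288,896.80 ÷ €15,920,056.80 = 1.2744.
Combined leverage = 1.5488 × 1.2744 = 1.9738.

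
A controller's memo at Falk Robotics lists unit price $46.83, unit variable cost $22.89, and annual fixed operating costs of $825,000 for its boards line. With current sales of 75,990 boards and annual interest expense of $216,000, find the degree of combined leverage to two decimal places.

Total contribution margin = 75,990 × $23.94 = $1,819,200.60.
Subtracting fixed costs: EBIT = $1,819,200.60 − $825,000 = $994,200.60. Interest = $216,000.00.
DOL = $1,819,200.60 ÷ $994,200.60 = 1.8298; DFL = $994,200.60 ÷ $778,200.60 = 1.2776.
DCL = DOL × DFL = 1.8298 × 1.2776 = 2.3378.

2.34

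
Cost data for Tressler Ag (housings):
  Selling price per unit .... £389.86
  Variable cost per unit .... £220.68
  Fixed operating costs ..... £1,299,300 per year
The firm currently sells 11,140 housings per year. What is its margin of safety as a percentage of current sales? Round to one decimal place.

Unit CM = price − variable cost = £389.86 − £220.68 = £169.18. Break-even units = £1,299,300 ÷ £169.18 = 7,679.99; break-even revenue = 7,679.99 × £389.86 = £2,994,119.27.
Actual sales revenue = 11,140 × £389.86 = £4,343,040.40.
Margin of safety = (£4,343,040.40 − £2,994,119.27) ÷ £4,343,040.40 = 31.1%.

31.1%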